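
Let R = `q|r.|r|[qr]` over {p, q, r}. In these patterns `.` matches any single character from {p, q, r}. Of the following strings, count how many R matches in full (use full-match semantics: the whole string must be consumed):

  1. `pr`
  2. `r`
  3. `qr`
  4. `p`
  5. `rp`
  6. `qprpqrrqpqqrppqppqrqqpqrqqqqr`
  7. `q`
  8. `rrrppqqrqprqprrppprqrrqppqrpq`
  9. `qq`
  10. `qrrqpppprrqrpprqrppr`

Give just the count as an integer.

3

1 → no match
2 → match
3 → no match
4 → no match
5 → match
6 → no match
7 → match
8 → no match
9 → no match
10 → no match
Total matched: 3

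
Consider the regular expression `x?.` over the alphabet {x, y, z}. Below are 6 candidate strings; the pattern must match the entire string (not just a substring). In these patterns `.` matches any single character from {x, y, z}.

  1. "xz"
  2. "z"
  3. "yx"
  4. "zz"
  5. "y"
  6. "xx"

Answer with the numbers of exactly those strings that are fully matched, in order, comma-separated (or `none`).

1 → match
2 → match
3 → no match
4 → no match
5 → match
6 → match

1, 2, 5, 6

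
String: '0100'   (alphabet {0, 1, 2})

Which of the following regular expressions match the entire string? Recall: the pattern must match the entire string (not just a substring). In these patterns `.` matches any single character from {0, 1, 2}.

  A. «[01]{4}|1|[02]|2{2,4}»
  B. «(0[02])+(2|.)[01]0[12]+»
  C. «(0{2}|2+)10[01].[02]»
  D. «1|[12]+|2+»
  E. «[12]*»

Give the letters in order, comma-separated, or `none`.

A

A → match
B → no match
C → no match
D → no match
E → no match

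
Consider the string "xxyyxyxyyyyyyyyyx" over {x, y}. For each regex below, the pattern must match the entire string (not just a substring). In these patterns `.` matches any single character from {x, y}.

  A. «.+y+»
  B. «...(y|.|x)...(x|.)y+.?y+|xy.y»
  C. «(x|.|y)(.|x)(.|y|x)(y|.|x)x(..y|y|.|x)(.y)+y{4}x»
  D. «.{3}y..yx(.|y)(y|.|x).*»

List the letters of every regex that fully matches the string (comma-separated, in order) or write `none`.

C

A → no match — must end with "y"
B → no match — must end with "y"
C → match
D → no match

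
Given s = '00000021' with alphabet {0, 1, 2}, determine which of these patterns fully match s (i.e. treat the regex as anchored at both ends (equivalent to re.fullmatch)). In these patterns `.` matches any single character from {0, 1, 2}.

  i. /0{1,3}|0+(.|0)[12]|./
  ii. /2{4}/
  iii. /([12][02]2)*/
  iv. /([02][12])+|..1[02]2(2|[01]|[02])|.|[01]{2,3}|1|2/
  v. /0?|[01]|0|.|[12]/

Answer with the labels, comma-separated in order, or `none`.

i

i → match
ii → no match — must start with '2'
iii → no match
iv → no match
v → no match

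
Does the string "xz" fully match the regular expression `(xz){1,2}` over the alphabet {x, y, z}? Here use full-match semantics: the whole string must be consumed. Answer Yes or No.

Yes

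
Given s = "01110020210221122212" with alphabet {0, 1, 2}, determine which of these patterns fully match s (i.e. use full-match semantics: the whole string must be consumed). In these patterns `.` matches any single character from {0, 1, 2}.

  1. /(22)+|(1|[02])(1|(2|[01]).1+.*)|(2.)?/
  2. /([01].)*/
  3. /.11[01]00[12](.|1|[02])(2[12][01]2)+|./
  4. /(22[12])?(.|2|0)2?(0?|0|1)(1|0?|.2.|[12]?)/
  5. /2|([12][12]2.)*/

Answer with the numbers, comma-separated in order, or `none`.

1 → match
2 → no match
3 → match
4 → no match
5 → no match

1, 3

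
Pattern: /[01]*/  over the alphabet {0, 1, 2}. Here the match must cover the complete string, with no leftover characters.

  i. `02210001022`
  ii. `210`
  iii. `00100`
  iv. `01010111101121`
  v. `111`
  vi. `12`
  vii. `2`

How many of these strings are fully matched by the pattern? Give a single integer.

i. `02210001022` → no match
ii. `210` → no match
iii. `00100` → match
iv → no match
v. `111` → match
vi. `12` → no match
vii. `2` → no match
Total matched: 2

2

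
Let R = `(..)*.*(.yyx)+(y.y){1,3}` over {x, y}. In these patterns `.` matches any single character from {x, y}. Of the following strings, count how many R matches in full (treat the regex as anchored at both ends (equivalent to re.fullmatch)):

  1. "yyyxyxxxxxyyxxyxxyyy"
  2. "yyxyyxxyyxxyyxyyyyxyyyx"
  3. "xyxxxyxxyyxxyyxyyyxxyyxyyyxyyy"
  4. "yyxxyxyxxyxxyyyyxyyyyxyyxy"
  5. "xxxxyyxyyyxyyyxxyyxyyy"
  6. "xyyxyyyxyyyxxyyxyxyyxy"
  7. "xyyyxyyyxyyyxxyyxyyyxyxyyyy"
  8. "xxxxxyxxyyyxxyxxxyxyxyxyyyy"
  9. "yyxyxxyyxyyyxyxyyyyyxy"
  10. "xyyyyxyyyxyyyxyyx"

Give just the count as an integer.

1 → no match
2 → no match — must end with "y"
3 → match
4 → match
5 → match
6 → match
7 → match
8 → no match
9 → match
10 → no match — must end with "y"
Total matched: 6

6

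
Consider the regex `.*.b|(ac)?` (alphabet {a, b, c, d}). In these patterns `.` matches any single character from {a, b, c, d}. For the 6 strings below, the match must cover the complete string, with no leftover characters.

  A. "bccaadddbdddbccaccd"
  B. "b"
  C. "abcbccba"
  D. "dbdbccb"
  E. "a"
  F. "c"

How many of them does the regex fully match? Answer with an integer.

1

A → no match
B → no match
C → no match
D → match
E → no match
F → no match
Total matched: 1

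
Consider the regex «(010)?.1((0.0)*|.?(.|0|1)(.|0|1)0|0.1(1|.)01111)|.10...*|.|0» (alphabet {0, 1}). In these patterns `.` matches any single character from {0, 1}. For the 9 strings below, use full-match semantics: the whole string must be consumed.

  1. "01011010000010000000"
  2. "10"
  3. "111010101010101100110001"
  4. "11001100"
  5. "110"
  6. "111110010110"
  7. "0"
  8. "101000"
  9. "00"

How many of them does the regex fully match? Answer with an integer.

1 → match
2 → no match
3 → no match
4 → match
5 → no match
6 → no match
7 → match
8 → no match
9 → no match
Total matched: 3

3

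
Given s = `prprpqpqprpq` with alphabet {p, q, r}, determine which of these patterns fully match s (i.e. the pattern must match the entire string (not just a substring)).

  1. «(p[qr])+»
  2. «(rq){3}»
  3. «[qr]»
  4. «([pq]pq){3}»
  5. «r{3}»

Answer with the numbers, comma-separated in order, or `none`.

1

1 → match
2 → no match — must start with `rq`
3 → no match
4 → no match
5 → no match — must start with `r`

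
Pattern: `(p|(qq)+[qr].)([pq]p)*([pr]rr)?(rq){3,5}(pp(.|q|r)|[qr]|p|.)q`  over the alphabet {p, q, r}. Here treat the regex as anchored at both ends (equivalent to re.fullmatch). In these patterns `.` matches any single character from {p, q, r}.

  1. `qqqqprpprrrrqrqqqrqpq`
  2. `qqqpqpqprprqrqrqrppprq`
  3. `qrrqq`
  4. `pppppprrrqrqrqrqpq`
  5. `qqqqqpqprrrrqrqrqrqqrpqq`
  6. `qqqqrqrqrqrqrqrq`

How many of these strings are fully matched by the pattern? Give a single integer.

1 → no match
2 → no match
3 → no match
4 → match
5 → no match
6 → match
Total matched: 2

2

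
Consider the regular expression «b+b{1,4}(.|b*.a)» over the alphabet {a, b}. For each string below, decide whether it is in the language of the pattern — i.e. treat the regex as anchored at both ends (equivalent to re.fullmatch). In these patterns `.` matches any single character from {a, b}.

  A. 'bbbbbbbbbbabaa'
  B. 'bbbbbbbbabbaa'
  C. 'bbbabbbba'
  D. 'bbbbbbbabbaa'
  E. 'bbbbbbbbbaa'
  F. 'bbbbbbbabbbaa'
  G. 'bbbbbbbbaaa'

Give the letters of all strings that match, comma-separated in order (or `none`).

E

A → no match
B → no match
C → no match
D → no match
E → match
F → no match
G → no match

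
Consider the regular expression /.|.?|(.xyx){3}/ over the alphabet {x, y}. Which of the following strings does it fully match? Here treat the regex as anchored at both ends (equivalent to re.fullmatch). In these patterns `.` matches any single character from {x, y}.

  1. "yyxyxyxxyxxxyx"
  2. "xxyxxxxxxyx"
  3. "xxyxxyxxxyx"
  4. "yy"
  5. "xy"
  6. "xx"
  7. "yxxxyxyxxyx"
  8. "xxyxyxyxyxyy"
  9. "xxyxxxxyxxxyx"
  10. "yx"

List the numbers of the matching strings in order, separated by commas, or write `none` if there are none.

none

1 → no match
2 → no match
3 → no match
4 → no match
5 → no match
6 → no match
7 → no match
8 → no match
9 → no match
10 → no match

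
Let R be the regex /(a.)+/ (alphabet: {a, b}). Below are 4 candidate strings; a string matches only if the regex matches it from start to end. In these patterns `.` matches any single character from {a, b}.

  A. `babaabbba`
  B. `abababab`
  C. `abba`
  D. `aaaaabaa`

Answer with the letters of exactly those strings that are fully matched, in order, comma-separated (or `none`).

A. `babaabbba` → no match — must start with `a`
B. `abababab` → match
C. `abba` → no match
D. `aaaaabaa` → match

B, D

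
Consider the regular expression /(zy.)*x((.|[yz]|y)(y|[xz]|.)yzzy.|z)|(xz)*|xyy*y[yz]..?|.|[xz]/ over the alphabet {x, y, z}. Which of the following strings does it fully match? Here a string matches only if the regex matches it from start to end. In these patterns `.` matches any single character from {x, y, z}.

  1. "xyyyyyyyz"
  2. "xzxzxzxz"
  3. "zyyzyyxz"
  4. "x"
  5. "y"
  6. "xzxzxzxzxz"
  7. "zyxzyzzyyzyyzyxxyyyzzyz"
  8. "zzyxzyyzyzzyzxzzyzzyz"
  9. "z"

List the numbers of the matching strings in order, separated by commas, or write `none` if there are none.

1, 2, 3, 4, 5, 6, 7, 9

1 → match
2 → match
3 → match
4 → match
5 → match
6 → match
7 → match
8 → no match
9 → match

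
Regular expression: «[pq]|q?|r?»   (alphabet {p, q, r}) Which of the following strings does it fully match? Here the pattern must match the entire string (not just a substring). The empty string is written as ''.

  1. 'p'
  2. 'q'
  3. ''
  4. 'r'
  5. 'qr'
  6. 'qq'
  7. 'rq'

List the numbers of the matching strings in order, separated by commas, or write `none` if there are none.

1, 2, 3, 4

1. 'p' → match
2. 'q' → match
3. '' → match
4. 'r' → match
5. 'qr' → no match
6. 'qq' → no match
7. 'rq' → no match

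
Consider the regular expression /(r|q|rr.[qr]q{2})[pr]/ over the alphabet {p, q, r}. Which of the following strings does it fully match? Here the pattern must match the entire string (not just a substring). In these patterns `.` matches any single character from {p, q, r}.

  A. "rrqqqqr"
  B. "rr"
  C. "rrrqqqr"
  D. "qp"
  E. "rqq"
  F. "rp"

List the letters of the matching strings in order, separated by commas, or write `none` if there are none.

A → match
B → match
C → match
D → match
E → no match
F → match

A, B, C, D, F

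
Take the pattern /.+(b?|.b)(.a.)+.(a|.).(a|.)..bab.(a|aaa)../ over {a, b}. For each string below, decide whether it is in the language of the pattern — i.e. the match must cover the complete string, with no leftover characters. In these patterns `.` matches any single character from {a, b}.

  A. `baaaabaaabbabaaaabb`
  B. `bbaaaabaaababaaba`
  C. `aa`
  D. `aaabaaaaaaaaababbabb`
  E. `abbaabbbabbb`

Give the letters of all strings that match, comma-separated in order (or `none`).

A, B, D

A → match
B → match
C → no match
D → match
E → no match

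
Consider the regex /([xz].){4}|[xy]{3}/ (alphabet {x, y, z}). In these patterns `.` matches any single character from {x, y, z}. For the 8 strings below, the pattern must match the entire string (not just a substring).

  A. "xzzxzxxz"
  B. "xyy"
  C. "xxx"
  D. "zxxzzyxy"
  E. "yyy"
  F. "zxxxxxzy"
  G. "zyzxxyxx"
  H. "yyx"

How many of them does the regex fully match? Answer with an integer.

8

A → match
B → match
C → match
D → match
E → match
F → match
G → match
H → match
Total matched: 8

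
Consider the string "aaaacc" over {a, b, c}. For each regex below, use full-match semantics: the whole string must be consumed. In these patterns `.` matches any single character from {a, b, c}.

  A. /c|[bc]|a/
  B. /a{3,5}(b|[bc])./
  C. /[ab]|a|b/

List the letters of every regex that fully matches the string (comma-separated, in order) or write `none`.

B

A → no match
B → match
C → no match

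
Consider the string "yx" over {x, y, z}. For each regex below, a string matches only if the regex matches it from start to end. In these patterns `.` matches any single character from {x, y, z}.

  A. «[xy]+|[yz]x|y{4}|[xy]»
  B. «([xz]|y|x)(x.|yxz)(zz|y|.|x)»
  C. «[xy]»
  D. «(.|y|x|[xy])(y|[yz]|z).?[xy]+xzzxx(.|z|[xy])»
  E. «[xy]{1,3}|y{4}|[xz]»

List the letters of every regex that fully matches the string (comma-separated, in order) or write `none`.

A → match
B → no match
C → no match
D → no match
E → match

A, E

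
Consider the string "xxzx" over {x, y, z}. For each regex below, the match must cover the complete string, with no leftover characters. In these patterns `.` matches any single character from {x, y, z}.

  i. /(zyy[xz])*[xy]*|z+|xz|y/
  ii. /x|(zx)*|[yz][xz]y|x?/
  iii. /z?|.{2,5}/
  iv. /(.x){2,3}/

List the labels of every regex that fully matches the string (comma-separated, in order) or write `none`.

i → no match
ii → no match
iii → match
iv → match

iii, iv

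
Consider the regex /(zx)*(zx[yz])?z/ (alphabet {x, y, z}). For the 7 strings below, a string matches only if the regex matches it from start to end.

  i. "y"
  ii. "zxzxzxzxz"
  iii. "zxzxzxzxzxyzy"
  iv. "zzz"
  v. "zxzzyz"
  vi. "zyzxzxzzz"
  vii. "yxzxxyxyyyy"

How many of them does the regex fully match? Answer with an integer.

i → no match — must end with "z"
ii → match
iii → no match — must end with "z"
iv → no match
v → no match
vi → no match
vii → no match — must end with "z"
Total matched: 1

1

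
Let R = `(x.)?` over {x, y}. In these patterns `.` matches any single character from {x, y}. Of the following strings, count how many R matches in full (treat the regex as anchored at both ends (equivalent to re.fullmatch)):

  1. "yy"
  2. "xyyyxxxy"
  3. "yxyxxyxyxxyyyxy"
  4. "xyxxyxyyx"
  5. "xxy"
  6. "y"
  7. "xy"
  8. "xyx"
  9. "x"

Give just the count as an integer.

1 → no match
2 → no match
3 → no match
4 → no match
5 → no match
6 → no match
7 → match
8 → no match
9 → no match
Total matched: 1

1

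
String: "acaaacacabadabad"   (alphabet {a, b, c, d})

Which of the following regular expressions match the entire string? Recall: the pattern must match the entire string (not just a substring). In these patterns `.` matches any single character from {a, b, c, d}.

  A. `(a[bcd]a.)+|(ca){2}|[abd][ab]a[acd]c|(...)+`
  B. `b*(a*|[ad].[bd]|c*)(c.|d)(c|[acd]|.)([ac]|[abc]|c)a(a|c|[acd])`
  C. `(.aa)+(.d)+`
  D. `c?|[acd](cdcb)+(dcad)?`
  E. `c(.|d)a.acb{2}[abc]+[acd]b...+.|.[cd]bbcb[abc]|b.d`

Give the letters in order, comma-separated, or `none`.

A → match
B → no match
C → no match
D → no match
E → no match

A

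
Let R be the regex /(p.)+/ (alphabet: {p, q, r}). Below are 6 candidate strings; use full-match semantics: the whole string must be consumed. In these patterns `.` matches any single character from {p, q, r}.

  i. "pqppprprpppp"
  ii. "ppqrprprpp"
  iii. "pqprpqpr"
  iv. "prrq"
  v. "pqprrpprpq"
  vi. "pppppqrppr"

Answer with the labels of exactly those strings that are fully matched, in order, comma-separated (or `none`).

i, iii

i → match
ii → no match
iii → match
iv → no match
v → no match
vi → no match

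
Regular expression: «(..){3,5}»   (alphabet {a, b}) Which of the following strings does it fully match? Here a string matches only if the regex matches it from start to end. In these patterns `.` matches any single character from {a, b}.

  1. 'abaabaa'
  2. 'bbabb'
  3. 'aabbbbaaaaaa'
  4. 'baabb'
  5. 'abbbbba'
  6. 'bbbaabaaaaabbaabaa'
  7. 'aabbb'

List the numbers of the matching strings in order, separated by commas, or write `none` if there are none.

none

1. 'abaabaa' → no match
2. 'bbabb' → no match
3. 'aabbbbaaaaaa' → no match
4. 'baabb' → no match
5. 'abbbbba' → no match
6 → no match
7. 'aabbb' → no match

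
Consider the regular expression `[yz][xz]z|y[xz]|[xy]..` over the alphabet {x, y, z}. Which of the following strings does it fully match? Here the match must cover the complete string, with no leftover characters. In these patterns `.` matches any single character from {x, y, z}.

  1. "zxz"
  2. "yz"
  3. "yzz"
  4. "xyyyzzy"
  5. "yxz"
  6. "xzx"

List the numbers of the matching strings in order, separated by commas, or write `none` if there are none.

1 → match
2 → match
3 → match
4 → no match
5 → match
6 → match

1, 2, 3, 5, 6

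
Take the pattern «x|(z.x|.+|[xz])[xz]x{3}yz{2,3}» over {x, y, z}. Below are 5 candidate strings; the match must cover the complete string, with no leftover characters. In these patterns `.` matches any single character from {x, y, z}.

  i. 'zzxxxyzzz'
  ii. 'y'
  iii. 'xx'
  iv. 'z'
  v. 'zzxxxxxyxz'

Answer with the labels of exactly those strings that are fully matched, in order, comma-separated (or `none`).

i → match
ii → no match
iii → no match
iv → no match
v → no match

i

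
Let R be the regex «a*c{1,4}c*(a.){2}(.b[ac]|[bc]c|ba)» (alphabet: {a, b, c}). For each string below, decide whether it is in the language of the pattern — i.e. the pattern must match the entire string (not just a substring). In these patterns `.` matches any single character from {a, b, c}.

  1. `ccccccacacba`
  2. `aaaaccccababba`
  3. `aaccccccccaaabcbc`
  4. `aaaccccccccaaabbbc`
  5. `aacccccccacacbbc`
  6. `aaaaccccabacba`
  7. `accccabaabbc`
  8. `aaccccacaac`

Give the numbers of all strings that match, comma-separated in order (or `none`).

1 → match
2 → match
3 → match
4 → match
5 → match
6 → match
7 → match
8 → no match

1, 2, 3, 4, 5, 6, 7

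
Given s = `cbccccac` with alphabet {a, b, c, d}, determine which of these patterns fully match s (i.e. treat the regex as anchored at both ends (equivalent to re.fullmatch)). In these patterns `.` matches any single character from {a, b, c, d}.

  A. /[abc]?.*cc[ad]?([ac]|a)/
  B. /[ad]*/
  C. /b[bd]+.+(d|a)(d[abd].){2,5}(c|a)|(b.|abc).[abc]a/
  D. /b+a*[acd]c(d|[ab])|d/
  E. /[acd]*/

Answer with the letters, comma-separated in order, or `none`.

A

A → match
B → no match
C → no match
D → no match
E → no match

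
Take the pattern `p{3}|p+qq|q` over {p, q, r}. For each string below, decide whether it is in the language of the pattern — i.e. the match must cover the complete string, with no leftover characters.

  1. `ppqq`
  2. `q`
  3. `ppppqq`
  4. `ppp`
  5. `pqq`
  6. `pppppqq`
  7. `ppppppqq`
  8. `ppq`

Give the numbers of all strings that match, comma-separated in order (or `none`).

1 → match
2 → match
3 → match
4 → match
5 → match
6 → match
7 → match
8 → no match

1, 2, 3, 4, 5, 6, 7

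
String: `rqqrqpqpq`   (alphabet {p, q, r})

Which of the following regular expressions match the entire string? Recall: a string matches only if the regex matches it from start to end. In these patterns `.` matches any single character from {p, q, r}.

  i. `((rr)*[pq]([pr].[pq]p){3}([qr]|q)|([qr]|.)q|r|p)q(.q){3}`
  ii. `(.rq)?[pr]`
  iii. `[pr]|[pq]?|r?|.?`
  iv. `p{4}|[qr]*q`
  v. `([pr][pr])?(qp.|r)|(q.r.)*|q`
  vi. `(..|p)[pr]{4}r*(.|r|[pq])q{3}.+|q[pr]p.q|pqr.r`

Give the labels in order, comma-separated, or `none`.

i

i → match
ii → no match
iii → no match
iv → no match
v → no match
vi → no match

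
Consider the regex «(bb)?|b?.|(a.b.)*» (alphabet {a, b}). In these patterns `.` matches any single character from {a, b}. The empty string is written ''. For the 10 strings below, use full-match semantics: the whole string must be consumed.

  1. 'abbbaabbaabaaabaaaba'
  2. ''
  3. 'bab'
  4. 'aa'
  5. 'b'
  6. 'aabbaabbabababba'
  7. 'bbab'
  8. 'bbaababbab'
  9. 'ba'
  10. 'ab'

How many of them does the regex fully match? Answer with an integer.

1 → match
2. '' → match
3. 'bab' → no match
4. 'aa' → no match
5. 'b' → match
6 → no match
7. 'bbab' → no match
8. 'bbaababbab' → no match
9. 'ba' → match
10. 'ab' → no match
Total matched: 4

4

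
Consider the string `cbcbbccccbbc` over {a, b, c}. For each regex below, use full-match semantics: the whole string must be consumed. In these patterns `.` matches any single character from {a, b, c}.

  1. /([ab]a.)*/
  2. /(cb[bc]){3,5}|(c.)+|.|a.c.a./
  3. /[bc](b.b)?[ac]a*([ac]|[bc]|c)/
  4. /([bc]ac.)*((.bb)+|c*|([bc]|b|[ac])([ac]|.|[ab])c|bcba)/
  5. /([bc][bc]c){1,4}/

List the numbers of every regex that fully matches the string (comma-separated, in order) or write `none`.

5

1 → no match
2 → no match
3 → no match
4 → no match
5 → match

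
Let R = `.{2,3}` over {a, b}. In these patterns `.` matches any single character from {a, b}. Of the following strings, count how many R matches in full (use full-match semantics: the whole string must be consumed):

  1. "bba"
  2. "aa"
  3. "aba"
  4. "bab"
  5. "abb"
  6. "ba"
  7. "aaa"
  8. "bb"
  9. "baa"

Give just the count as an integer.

1 → match
2 → match
3 → match
4 → match
5 → match
6 → match
7 → match
8 → match
9 → match
Total matched: 9

9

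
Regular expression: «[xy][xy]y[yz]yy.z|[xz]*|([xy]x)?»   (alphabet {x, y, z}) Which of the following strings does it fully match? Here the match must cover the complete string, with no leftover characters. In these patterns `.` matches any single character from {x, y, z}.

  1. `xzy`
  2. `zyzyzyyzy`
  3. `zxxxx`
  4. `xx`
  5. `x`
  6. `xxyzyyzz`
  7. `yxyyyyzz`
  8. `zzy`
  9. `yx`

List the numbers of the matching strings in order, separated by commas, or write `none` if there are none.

3, 4, 5, 6, 7, 9

1 → no match
2 → no match
3 → match
4 → match
5 → match
6 → match
7 → match
8 → no match
9 → match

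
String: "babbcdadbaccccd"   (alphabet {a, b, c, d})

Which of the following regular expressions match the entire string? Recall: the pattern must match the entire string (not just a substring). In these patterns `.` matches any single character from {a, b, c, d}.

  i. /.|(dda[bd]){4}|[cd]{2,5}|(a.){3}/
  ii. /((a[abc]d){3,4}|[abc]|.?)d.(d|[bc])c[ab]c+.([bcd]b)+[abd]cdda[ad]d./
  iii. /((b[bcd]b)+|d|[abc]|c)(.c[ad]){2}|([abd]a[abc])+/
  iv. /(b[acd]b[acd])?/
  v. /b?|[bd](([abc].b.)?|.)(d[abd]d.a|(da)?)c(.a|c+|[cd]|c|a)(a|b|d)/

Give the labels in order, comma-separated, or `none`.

i → no match
ii → no match
iii → no match
iv → no match
v → match

v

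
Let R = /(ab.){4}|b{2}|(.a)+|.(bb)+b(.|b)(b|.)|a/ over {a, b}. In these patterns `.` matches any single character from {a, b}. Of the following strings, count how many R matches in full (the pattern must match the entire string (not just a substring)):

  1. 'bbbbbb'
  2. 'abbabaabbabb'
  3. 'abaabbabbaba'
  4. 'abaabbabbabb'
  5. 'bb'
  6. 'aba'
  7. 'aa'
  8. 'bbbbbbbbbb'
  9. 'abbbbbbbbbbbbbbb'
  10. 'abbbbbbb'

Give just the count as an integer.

1 → match
2 → match
3 → match
4 → match
5 → match
6 → no match
7 → match
8 → match
9 → match
10 → match
Total matched: 9

9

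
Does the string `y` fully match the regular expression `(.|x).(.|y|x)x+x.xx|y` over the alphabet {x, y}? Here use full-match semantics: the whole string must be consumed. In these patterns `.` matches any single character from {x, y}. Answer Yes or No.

Yes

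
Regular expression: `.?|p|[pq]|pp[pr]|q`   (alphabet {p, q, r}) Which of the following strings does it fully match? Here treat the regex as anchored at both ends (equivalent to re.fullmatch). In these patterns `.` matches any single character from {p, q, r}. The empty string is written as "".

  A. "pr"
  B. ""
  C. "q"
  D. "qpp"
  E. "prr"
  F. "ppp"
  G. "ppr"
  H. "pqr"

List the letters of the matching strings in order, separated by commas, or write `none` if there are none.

A → no match
B → match
C → match
D → no match
E → no match
F → match
G → match
H → no match

B, C, F, G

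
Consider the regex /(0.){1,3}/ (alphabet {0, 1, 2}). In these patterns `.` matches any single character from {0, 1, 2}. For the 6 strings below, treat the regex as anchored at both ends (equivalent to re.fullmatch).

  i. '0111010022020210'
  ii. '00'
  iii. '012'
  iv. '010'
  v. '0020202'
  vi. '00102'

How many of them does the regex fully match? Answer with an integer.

i → no match
ii → match
iii → no match
iv → no match
v → no match
vi → no match
Total matched: 1

1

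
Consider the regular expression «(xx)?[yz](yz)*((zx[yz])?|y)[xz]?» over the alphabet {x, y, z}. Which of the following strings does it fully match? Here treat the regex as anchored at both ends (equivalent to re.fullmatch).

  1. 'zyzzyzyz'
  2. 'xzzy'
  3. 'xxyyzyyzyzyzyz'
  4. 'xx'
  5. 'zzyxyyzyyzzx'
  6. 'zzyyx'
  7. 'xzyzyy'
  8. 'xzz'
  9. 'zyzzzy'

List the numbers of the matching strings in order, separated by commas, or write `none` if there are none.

none

1. 'zyzzyzyz' → no match
2. 'xzzy' → no match
3 → no match
4. 'xx' → no match
5. 'zzyxyyzyyzzx' → no match
6. 'zzyyx' → no match
7. 'xzyzyy' → no match
8. 'xzz' → no match
9. 'zyzzzy' → no match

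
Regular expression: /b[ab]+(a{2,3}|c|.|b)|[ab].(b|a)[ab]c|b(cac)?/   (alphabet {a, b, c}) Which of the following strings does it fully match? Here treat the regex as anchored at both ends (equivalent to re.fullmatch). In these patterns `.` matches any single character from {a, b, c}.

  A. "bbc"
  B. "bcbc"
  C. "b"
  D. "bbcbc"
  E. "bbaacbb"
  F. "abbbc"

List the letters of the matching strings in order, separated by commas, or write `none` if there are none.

A, C, F

A → match
B → no match
C → match
D → no match
E → no match
F → match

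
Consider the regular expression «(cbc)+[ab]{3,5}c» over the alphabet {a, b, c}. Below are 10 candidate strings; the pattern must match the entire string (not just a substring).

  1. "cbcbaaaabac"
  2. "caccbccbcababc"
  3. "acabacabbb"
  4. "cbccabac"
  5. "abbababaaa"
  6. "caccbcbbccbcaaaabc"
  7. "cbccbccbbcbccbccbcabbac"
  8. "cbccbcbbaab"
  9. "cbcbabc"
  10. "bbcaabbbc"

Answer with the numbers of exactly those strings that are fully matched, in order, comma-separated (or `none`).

9

1. "cbcbaaaabac" → no match
2 → no match — must start with "cbc"
3. "acabacabbb" → no match — must start with "cbc"
4. "cbccabac" → no match
5. "abbababaaa" → no match — must start with "cbc"
6 → no match — must start with "cbc"
7 → no match
8. "cbccbcbbaab" → no match — must end with "c"
9. "cbcbabc" → match
10. "bbcaabbbc" → no match — must start with "cbc"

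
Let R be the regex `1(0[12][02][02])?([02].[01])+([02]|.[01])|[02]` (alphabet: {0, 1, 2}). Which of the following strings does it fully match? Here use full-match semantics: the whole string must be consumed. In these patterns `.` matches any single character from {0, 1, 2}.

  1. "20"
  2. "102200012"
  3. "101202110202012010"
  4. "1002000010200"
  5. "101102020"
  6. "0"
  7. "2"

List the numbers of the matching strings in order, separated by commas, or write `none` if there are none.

1 → no match
2 → match
3 → match
4 → no match
5 → match
6 → match
7 → match

2, 3, 5, 6, 7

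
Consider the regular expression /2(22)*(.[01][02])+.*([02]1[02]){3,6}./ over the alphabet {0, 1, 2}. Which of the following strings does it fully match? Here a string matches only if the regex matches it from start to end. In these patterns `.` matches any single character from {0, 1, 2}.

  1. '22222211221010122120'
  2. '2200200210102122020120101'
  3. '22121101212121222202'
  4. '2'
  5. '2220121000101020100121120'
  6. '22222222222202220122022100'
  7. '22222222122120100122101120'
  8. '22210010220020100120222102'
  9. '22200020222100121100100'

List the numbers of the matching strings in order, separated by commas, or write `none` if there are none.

1 → no match
2 → no match
3 → no match
4 → no match
5 → no match
6 → no match
7 → no match
8 → no match
9 → no match

none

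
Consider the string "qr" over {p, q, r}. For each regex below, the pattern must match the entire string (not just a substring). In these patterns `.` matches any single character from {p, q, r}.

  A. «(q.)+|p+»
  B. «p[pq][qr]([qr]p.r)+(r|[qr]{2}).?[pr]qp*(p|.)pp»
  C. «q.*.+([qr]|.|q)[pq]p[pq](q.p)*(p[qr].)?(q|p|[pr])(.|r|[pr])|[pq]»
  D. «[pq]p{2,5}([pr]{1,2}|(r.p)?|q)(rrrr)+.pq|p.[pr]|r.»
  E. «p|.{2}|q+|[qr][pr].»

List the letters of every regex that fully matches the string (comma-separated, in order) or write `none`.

A, E

A → match
B → no match — must start with "p"
C → no match
D → no match
E → match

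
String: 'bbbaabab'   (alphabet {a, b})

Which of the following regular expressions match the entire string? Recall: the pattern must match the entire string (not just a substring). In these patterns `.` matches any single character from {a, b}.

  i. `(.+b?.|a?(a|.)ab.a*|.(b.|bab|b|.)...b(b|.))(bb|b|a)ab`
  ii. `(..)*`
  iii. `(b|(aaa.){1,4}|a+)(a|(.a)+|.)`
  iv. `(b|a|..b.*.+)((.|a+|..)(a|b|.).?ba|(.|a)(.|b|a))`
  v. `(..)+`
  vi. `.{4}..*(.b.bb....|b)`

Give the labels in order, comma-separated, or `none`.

i → match
ii → match
iii → no match
iv → match
v → match
vi → match

i, ii, iv, v, vi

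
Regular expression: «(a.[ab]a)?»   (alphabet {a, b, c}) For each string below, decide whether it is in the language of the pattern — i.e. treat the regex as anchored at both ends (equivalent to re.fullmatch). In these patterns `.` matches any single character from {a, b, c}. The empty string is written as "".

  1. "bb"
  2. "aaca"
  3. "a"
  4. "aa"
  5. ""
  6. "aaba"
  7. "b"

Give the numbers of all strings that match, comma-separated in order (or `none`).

5, 6

1 → no match
2 → no match
3 → no match
4 → no match
5 → match
6 → match
7 → no match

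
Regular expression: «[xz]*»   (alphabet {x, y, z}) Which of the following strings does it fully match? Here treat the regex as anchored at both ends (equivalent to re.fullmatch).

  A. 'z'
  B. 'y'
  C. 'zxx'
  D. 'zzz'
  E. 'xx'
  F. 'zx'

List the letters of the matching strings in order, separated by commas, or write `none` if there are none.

A → match
B → no match
C → match
D → match
E → match
F → match

A, C, D, E, F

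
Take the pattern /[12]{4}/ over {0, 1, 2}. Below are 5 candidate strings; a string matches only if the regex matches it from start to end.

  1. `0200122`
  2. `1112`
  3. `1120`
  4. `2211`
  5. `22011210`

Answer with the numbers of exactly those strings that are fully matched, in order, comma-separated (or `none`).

2, 4

1 → no match
2 → match
3 → no match
4 → match
5 → no match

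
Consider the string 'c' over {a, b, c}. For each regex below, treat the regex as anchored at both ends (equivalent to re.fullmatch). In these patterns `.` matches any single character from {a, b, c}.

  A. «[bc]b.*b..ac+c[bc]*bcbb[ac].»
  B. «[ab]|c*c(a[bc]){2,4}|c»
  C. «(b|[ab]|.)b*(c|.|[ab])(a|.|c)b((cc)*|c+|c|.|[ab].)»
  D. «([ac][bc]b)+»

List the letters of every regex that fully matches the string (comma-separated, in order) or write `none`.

A → no match
B → match
C → no match
D → no match — must end with 'b'

B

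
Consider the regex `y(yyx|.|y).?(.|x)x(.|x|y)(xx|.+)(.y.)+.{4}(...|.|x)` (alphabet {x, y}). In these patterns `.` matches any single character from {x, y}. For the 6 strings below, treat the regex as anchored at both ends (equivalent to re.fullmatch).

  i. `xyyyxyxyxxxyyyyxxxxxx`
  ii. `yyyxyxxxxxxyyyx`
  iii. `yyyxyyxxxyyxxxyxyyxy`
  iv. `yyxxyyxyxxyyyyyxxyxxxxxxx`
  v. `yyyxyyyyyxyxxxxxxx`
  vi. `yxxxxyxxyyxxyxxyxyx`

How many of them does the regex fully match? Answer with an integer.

i → no match — must start with `y`
ii → no match
iii → no match
iv → no match
v → no match
vi → match
Total matched: 1

1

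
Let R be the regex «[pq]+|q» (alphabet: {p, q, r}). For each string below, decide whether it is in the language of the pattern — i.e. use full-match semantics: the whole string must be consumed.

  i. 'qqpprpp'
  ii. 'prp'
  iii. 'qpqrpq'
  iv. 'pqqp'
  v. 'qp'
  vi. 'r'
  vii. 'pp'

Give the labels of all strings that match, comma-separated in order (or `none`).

iv, v, vii

i → no match
ii → no match
iii → no match
iv → match
v → match
vi → no match
vii → match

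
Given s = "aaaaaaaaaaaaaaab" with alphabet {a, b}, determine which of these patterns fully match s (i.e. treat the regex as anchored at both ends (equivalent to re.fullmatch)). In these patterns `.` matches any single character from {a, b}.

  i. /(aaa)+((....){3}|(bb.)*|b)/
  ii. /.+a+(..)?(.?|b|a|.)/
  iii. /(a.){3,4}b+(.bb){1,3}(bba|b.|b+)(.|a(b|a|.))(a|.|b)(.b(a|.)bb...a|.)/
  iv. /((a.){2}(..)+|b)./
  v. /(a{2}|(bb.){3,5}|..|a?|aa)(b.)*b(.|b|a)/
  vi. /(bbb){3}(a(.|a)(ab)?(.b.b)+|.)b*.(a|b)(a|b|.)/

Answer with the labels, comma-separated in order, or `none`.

i, ii

i → match
ii → match
iii → no match
iv → no match
v → no match
vi → no match — must start with "bbb"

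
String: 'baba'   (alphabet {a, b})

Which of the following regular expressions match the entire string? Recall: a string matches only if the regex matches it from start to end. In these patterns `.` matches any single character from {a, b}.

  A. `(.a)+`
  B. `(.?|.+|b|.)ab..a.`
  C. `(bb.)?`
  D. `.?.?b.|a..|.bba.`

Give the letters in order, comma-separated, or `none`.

A → match
B → no match
C → no match
D → match

A, D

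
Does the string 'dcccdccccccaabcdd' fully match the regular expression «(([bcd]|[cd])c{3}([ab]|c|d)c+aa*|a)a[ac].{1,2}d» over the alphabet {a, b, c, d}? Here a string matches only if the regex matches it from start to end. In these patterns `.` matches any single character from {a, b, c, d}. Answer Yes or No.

No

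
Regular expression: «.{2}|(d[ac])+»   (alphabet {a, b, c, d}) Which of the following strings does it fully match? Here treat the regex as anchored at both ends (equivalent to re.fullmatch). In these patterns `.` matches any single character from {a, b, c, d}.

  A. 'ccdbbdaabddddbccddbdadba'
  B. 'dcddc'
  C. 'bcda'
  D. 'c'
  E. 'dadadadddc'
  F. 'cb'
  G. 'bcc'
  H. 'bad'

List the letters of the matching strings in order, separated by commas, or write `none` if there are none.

F

A → no match
B → no match
C → no match
D → no match
E → no match
F → match
G → no match
H → no match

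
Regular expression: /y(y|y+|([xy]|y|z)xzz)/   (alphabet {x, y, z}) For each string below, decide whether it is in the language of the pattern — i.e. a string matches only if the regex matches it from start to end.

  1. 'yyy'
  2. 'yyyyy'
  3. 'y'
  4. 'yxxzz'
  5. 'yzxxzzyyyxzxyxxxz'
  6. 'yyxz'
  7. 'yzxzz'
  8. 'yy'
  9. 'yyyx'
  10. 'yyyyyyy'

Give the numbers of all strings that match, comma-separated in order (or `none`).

1, 2, 4, 7, 8, 10

1 → match
2 → match
3 → no match
4 → match
5 → no match
6 → no match
7 → match
8 → match
9 → no match
10 → match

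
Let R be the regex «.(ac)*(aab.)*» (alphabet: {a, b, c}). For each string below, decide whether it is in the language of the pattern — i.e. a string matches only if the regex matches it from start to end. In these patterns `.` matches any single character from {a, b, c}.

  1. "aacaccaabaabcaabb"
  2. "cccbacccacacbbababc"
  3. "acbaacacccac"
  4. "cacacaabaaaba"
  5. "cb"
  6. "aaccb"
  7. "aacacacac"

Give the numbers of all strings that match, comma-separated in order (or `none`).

4, 7

1 → no match
2 → no match
3 → no match
4 → match
5 → no match
6 → no match
7 → match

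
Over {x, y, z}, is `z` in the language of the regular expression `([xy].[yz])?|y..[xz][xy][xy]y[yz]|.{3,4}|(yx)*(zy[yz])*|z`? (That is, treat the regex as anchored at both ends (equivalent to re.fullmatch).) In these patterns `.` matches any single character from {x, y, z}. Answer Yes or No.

Yes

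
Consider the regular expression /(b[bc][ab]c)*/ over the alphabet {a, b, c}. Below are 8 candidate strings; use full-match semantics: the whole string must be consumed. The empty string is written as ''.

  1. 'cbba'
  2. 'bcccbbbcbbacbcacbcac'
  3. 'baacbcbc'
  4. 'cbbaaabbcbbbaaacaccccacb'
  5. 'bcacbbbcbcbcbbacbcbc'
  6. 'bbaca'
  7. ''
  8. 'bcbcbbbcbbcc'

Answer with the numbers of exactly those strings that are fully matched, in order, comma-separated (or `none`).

5, 7

1 → no match
2 → no match
3 → no match
4 → no match
5 → match
6 → no match
7 → match
8 → no match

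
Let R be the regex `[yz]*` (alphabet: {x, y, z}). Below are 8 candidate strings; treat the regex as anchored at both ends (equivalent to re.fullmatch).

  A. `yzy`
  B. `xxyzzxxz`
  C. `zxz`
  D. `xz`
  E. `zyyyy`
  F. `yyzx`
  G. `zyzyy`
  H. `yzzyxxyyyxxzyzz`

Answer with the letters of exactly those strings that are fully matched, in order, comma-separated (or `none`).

A → match
B → no match
C → no match
D → no match
E → match
F → no match
G → match
H → no match

A, E, G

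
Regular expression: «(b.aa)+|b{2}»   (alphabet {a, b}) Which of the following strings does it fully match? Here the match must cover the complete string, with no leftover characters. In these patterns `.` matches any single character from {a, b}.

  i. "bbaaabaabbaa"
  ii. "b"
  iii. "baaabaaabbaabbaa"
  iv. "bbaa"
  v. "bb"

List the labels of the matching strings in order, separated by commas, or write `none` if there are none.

i → no match
ii → no match
iii → match
iv → match
v → match

iii, iv, v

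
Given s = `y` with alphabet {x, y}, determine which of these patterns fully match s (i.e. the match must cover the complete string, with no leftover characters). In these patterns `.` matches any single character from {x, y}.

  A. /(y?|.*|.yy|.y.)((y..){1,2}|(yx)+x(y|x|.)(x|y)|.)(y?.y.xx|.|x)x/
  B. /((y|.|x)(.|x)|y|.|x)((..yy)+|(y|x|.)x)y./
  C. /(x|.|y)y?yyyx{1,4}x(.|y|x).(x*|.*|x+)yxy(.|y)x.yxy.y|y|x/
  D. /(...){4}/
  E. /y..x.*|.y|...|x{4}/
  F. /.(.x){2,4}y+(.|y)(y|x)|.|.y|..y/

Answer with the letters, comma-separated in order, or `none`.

A → no match — must end with `x`
B → no match
C → match
D → no match
E → no match
F → match

C, F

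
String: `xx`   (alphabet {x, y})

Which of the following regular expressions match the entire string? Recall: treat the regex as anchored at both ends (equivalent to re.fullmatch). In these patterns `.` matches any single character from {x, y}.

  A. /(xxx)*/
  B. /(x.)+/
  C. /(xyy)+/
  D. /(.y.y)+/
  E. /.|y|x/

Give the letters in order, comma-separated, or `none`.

B

A → no match
B → match
C → no match — must start with `xyy`
D → no match — must end with `y`
E → no match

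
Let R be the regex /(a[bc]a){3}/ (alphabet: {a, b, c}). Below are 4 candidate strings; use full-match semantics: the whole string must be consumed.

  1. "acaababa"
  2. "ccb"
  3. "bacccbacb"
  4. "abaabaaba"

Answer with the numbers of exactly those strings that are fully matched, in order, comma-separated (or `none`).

1 → no match
2 → no match — must start with "a"
3 → no match — must start with "a"
4 → match

4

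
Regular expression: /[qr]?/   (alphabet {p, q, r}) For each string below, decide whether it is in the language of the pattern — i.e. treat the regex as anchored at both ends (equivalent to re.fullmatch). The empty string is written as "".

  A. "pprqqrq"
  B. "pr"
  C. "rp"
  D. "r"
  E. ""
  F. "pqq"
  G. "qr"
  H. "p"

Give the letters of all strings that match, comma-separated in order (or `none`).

D, E

A → no match
B → no match
C → no match
D → match
E → match
F → no match
G → no match
H → no match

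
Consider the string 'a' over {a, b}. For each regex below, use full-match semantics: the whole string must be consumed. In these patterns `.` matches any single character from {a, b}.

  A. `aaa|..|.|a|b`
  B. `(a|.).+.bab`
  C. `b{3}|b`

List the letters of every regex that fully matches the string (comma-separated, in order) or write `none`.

A

A → match
B → no match — must end with 'bab'
C → no match — must start with 'b'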